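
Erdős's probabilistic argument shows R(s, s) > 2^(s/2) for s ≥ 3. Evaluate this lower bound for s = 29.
2^(29/2) = 23170.475; so R(29, 29) > 23170.475

Colour each edge of K_n uniformly at random with red/blue. The expected number of monochromatic K_29 is C(n, 29) · 2 · 2^(−C(29,2)). If C(n, 29) · 2^(1 − C(29,2)) < 1, then with positive probability no monochromatic K_29 exists, so R(29, 29) > n. The standard estimate C(n, 29) ≤ n^29/29! shows this inequality holds whenever n ≤ 2^(29/2) (since 29! · 2^(C(29,2) − 1) > 2^(29^2/2) ≥ n^29). Hence R(29, 29) > 2^(29/2) = 23170.475.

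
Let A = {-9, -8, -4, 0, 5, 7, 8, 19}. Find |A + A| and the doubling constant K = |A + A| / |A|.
K = |A + A| / |A| = 30/8 = 15/4

Enumerate A + A = {a + b : a, b ∈ A}. With |A| = 8, there are |A|^2 = 64 ordered sum pairs; collecting distinct values, A + A = {-18, -17, -16, -13, -12, -9, -8, -4, -3, -2, -1, 0, 1, 3, 4, 5, 7, 8, 10, 11, 12, 13, 14, 15, 16, 19, 24, 26, 27, 38}, so |A + A| = 30. Thus K = 30/8 = 15/4. For comparison, the minimum possible |A + A| over all 8-element sets is 2·8 − 1 = 15 (so min K = 15/8), attained only by arithmetic progressions.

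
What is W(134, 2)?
W(134, 2) = 134 + 1 = 135

A 2-term AP is any pair of integers, so a monochromatic 2-AP exists iff some colour is used at least twice. With 134 colours, the colouring i ↦ i on {1, ..., 134} uses each colour once, avoiding any monochromatic pair, so W(134, 2) > 134. For {1, ..., 135}, pigeonhole forces two integers of the same colour, which form a monochromatic 2-AP. Hence W(134, 2) = 135.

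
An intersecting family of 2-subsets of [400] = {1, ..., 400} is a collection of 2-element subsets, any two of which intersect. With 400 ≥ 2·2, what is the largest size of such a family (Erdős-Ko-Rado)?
max |F| = C(399, 1) = 399

Erdős-Ko-Rado (1961): when n ≥ 2k, max |F| = C(n−1, k−1). The bound is attained by the star {A : i ∈ A} for any fixed i ∈ [n]. Here C(400−1, 2−1) = C(399, 1) = 399.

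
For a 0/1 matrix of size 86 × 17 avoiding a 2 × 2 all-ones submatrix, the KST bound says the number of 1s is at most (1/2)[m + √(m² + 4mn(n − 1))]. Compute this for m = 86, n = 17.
z(86, 17; 2, 2) ≤ (1/2)[86 + √(86² + 4·86·17·16)] = (1/2)[86 + √100964] = 201.8742

Kővári–Sós–Turán: let r_1, ..., r_86 be the row sums and z = Σ r_i the total number of 1s. Each pair of columns can share at most one row with both entries 1 (else a 2×2 all-ones block appears), so Σ_i C(r_i, 2) ≤ C(17, 2) = 136. By convexity Σ_i C(r_i, 2) ≥ 86·C(z/86, 2) = z(z − 86)/(2·86), giving z² − 86z − 86·17·16 ≤ 0 and hence z ≤ (1/2)[86 + √(7396 + 4·23392)] = (1/2)[86 + √100964] ≈ (1/2)(86 + 317.7483) = 201.8742.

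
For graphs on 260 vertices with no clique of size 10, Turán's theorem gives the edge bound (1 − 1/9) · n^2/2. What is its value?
Turán density bound = (8/9) · 260^2/2 = 270400/9 ≈ 30044.4444

Turán's theorem: ex(n, K_{r+1}) is achieved by the complete r-partite Turán graph T(n, r) with parts as balanced as possible, and is at most (1 − 1/r) · n^2/2. For r = 9, n = 260: the density bound is (8/9) · 67600/2 = 270400/9 ≈ 30044.4444. The integer-valued extremum is e(T(260, 9)) = 30044, which is strictly less than the density bound 270400/9 since 9 ∤ 260 (the parts of T(260, 9) cannot all be equal).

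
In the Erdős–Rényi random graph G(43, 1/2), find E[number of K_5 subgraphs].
E[# K_5] = C(43, 5) · (1/2)^C(5, 2) = 962598 / 2^10 = 481299/512 ≈ 940.037109

For each 5-subset S of vertices (there are C(43, 5) = 962598 such S), let X_S = 1 if S induces a K_5 (all C(5, 2) = 10 edges present). Then P(X_S = 1) = (1/2)^10 = 1/1024. By linearity of expectation, E[# K_5] = C(43, 5) · (1/2)^10 = 962598 / 1024 = 481299/512 ≈ 940.037109.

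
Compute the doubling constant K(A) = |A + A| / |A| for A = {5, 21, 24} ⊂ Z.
K = |A + A| / |A| = 6/3 = 2

Enumerate A + A = {a + b : a, b ∈ A}. With |A| = 3, there are |A|^2 = 9 ordered sum pairs; collecting distinct values, A + A = {10, 26, 29, 42, 45, 48}, so |A + A| = 6. Thus K = 6/3 = 2. For comparison, the minimum possible |A + A| over all 3-element sets is 2·3 − 1 = 5 (so min K = 5/3), attained only by arithmetic progressions.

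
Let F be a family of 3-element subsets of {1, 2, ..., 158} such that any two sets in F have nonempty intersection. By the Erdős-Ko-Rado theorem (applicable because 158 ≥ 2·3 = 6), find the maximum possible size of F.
max |F| = C(157, 2) = 12246

Erdős-Ko-Rado (1961): when n ≥ 2k, max |F| = C(n−1, k−1). The bound is attained by the star {A : i ∈ A} for any fixed i ∈ [n]. Here C(158−1, 3−1) = C(157, 2) = 12246.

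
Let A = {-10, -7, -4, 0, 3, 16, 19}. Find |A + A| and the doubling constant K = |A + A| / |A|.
K = |A + A| / |A| = 21/7 = 3

Enumerate A + A = {a + b : a, b ∈ A}. With |A| = 7, there are |A|^2 = 49 ordered sum pairs; collecting distinct values, A + A = {-20, -17, -14, -11, -10, -8, -7, -4, -1, 0, 3, 6, 9, 12, 15, 16, 19, 22, 32, 35, 38}, so |A + A| = 21. Thus K = 21/7 = 3. For comparison, the minimum possible |A + A| over all 7-element sets is 2·7 − 1 = 13 (so min K = 13/7), attained only by arithmetic progressions.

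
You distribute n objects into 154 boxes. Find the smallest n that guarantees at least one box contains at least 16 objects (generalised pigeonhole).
n = (16 − 1)·154 + 1 = 2311

By the generalised pigeonhole principle, to guarantee some box contains ≥ r objects we need more than (r − 1) · k objects total. Threshold: n = (r − 1) · k + 1. With r = 16 and k = 154: n = 15 · 154 + 1 = 2310 + 1 = 2311. For n = 2310 = 15 · 154, we can put exactly 15 objects in every box, avoiding 16 in any single one — so 2311 is tight.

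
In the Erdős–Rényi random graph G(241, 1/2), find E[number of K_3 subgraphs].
E[# K_3] = C(241, 3) · (1/2)^C(3, 2) = 2303960 / 2^3 = 287995

For each 3-subset S of vertices (there are C(241, 3) = 2303960 such S), let X_S = 1 if S induces a K_3 (all C(3, 2) = 3 edges present). Then P(X_S = 1) = (1/2)^3 = 1/8. By linearity of expectation, E[# K_3] = C(241, 3) · (1/2)^3 = 2303960 / 8 = 287995.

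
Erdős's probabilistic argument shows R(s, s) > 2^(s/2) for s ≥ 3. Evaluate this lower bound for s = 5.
2^(5/2) = 5.6569; so R(5, 5) > 5.6569

Colour each edge of K_n uniformly at random with red/blue. The expected number of monochromatic K_5 is C(n, 5) · 2 · 2^(−C(5,2)). If C(n, 5) · 2^(1 − C(5,2)) < 1, then with positive probability no monochromatic K_5 exists, so R(5, 5) > n. The standard estimate C(n, 5) ≤ n^5/5! shows this inequality holds whenever n ≤ 2^(5/2) (since 5! · 2^(C(5,2) − 1) > 2^(5^2/2) ≥ n^5). Hence R(5, 5) > 2^(5/2) = 5.6569.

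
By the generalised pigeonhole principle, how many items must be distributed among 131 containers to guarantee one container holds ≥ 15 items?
n = (15 − 1)·131 + 1 = 1835

By the generalised pigeonhole principle, to guarantee some box contains ≥ r objects we need more than (r − 1) · k objects total. Threshold: n = (r − 1) · k + 1. With r = 15 and k = 131: n = 14 · 131 + 1 = 1834 + 1 = 1835. For n = 1834 = 14 · 131, we can put exactly 14 objects in every box, avoiding 15 in any single one — so 1835 is tight.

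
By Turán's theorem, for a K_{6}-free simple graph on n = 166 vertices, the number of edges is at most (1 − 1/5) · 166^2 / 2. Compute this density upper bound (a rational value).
Turán density bound = (4/5) · 166^2/2 = 55112/5 ≈ 11022.4

Turán's theorem: ex(n, K_{r+1}) is achieved by the complete r-partite Turán graph T(n, r) with parts as balanced as possible, and is at most (1 − 1/r) · n^2/2. For r = 5, n = 166: the density bound is (4/5) · 27556/2 = 55112/5 ≈ 11022.4. The integer-valued extremum is e(T(166, 5)) = 11022, which is strictly less than the density bound 55112/5 since 5 ∤ 166 (the parts of T(166, 5) cannot all be equal).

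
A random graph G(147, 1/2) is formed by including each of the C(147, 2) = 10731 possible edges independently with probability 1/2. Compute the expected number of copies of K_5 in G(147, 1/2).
E[# K_5] = C(147, 5) · (1/2)^C(5, 2) = 534017484 / 2^10 = 133504371/256 ≈ 521501.449219

For each 5-subset S of vertices (there are C(147, 5) = 534017484 such S), let X_S = 1 if S induces a K_5 (all C(5, 2) = 10 edges present). Then P(X_S = 1) = (1/2)^10 = 1/1024. By linearity of expectation, E[# K_5] = C(147, 5) · (1/2)^10 = 534017484 / 1024 = 133504371/256 ≈ 521501.449219.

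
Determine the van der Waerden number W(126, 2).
W(126, 2) = 126 + 1 = 127

A 2-term AP is any pair of integers, so a monochromatic 2-AP exists iff some colour is used at least twice. With 126 colours, the colouring i ↦ i on {1, ..., 126} uses each colour once, avoiding any monochromatic pair, so W(126, 2) > 126. For {1, ..., 127}, pigeonhole forces two integers of the same colour, which form a monochromatic 2-AP. Hence W(126, 2) = 127.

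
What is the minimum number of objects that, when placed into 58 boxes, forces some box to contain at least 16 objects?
n = (16 − 1)·58 + 1 = 871

By the generalised pigeonhole principle, to guarantee some box contains ≥ r objects we need more than (r − 1) · k objects total. Threshold: n = (r − 1) · k + 1. With r = 16 and k = 58: n = 15 · 58 + 1 = 870 + 1 = 871. For n = 870 = 15 · 58, we can put exactly 15 objects in every box, avoiding 16 in any single one — so 871 is tight.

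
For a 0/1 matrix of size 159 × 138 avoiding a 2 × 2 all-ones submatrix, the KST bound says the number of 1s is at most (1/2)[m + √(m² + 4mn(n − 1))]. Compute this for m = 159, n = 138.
z(159, 138; 2, 2) ≤ (1/2)[159 + √(159² + 4·159·138·137)] = (1/2)[159 + √12049497] = 1815.1193

Kővári–Sós–Turán: let r_1, ..., r_159 be the row sums and z = Σ r_i the total number of 1s. Each pair of columns can share at most one row with both entries 1 (else a 2×2 all-ones block appears), so Σ_i C(r_i, 2) ≤ C(138, 2) = 9453. By convexity Σ_i C(r_i, 2) ≥ 159·C(z/159, 2) = z(z − 159)/(2·159), giving z² − 159z − 159·138·137 ≤ 0 and hence z ≤ (1/2)[159 + √(25281 + 4·3006054)] = (1/2)[159 + √12049497] ≈ (1/2)(159 + 3471.2385) = 1815.1193.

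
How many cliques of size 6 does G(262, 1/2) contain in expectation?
E[# K_6] = C(262, 6) · (1/2)^C(6, 2) = 424067747649 / 2^15 ≈ 12941520.619171

For each 6-subset S of vertices (there are C(262, 6) = 424067747649 such S), let X_S = 1 if S induces a K_6 (all C(6, 2) = 15 edges present). Then P(X_S = 1) = (1/2)^15 = 1/32768. By linearity of expectation, E[# K_6] = C(262, 6) · (1/2)^15 = 424067747649 / 32768 ≈ 12941520.619171.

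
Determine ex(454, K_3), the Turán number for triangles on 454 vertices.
ex(454, K_3) = ⌊454^2/4⌋ = 51529

Mantel (1907): a triangle-free graph on n vertices has at most ⌊n^2/4⌋ edges, with equality for the complete bipartite graph K_{⌊n/2⌋, ⌈n/2⌉}. For n = 454: ⌊454^2/4⌋ = ⌊206116/4⌋ = 51529. The extremal graph is K_{227, 227}, which has 227·227 = 51529 edges.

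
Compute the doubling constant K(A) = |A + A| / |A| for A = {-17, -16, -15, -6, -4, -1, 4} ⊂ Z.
K = |A + A| / |A| = 24/7

Enumerate A + A = {a + b : a, b ∈ A}. With |A| = 7, there are |A|^2 = 49 ordered sum pairs; collecting distinct values, A + A = {-34, -33, -32, -31, -30, -23, -22, -21, -20, -19, -18, -17, -16, -13, -12, -11, -10, -8, -7, -5, -2, 0, 3, 8}, so |A + A| = 24. Thus K = 24/7. For comparison, the minimum possible |A + A| over all 7-element sets is 2·7 − 1 = 13 (so min K = 13/7), attained only by arithmetic progressions.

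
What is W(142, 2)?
W(142, 2) = 142 + 1 = 143

A 2-term AP is any pair of integers, so a monochromatic 2-AP exists iff some colour is used at least twice. With 142 colours, the colouring i ↦ i on {1, ..., 142} uses each colour once, avoiding any monochromatic pair, so W(142, 2) > 142. For {1, ..., 143}, pigeonhole forces two integers of the same colour, which form a monochromatic 2-AP. Hence W(142, 2) = 143.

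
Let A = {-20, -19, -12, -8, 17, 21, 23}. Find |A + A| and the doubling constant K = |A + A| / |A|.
K = |A + A| / |A| = 27/7

Enumerate A + A = {a + b : a, b ∈ A}. With |A| = 7, there are |A|^2 = 49 ordered sum pairs; collecting distinct values, A + A = {-40, -39, -38, -32, -31, -28, -27, -24, -20, -16, -3, -2, 1, 2, 3, 4, 5, 9, 11, 13, 15, 34, 38, 40, 42, 44, 46}, so |A + A| = 27. Thus K = 27/7. For comparison, the minimum possible |A + A| over all 7-element sets is 2·7 − 1 = 13 (so min K = 13/7), attained only by arithmetic progressions.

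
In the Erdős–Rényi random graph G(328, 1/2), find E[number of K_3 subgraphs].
E[# K_3] = C(328, 3) · (1/2)^C(3, 2) = 5827576 / 2^3 = 728447

For each 3-subset S of vertices (there are C(328, 3) = 5827576 such S), let X_S = 1 if S induces a K_3 (all C(3, 2) = 3 edges present). Then P(X_S = 1) = (1/2)^3 = 1/8. By linearity of expectation, E[# K_3] = C(328, 3) · (1/2)^3 = 5827576 / 8 = 728447.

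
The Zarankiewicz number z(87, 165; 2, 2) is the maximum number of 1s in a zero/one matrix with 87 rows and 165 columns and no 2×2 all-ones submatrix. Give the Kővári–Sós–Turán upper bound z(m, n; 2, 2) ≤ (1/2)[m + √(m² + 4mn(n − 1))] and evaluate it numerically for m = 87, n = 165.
z(87, 165; 2, 2) ≤ (1/2)[87 + √(87² + 4·87·165·164)] = (1/2)[87 + √9424449] = 1578.4633

Kővári–Sós–Turán: let r_1, ..., r_87 be the row sums and z = Σ r_i the total number of 1s. Each pair of columns can share at most one row with both entries 1 (else a 2×2 all-ones block appears), so Σ_i C(r_i, 2) ≤ C(165, 2) = 13530. By convexity Σ_i C(r_i, 2) ≥ 87·C(z/87, 2) = z(z − 87)/(2·87), giving z² − 87z − 87·165·164 ≤ 0 and hence z ≤ (1/2)[87 + √(7569 + 4·2354220)] = (1/2)[87 + √9424449] ≈ (1/2)(87 + 3069.9265) = 1578.4633.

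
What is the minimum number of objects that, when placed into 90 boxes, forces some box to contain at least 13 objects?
n = (13 − 1)·90 + 1 = 1081

By the generalised pigeonhole principle, to guarantee some box contains ≥ r objects we need more than (r − 1) · k objects total. Threshold: n = (r − 1) · k + 1. With r = 13 and k = 90: n = 12 · 90 + 1 = 1080 + 1 = 1081. For n = 1080 = 12 · 90, we can put exactly 12 objects in every box, avoiding 13 in any single one — so 1081 is tight.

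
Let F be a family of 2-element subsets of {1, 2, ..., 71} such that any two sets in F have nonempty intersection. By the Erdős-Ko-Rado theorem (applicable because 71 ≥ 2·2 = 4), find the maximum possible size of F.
max |F| = C(70, 1) = 70

Erdős-Ko-Rado (1961): when n ≥ 2k, max |F| = C(n−1, k−1). The bound is attained by the star {A : i ∈ A} for any fixed i ∈ [n]. Here C(71−1, 2−1) = C(70, 1) = 70.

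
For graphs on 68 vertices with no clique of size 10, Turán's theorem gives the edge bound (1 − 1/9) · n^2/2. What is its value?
Turán density bound = (8/9) · 68^2/2 = 18496/9 ≈ 2055.1111

Turán's theorem: ex(n, K_{r+1}) is achieved by the complete r-partite Turán graph T(n, r) with parts as balanced as possible, and is at most (1 − 1/r) · n^2/2. For r = 9, n = 68: the density bound is (8/9) · 4624/2 = 18496/9 ≈ 2055.1111. The integer-valued extremum is e(T(68, 9)) = 2054, which is strictly less than the density bound 18496/9 since 9 ∤ 68 (the parts of T(68, 9) cannot all be equal).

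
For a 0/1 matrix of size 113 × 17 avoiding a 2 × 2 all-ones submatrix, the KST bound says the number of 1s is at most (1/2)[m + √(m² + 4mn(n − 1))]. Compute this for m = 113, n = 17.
z(113, 17; 2, 2) ≤ (1/2)[113 + √(113² + 4·113·17·16)] = (1/2)[113 + √135713] = 240.6962

Kővári–Sós–Turán: let r_1, ..., r_113 be the row sums and z = Σ r_i the total number of 1s. Each pair of columns can share at most one row with both entries 1 (else a 2×2 all-ones block appears), so Σ_i C(r_i, 2) ≤ C(17, 2) = 136. By convexity Σ_i C(r_i, 2) ≥ 113·C(z/113, 2) = z(z − 113)/(2·113), giving z² − 113z − 113·17·16 ≤ 0 and hence z ≤ (1/2)[113 + √(12769 + 4·30736)] = (1/2)[113 + √135713] ≈ (1/2)(113 + 368.3925) = 240.6962.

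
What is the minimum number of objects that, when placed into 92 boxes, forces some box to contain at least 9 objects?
n = (9 − 1)·92 + 1 = 737

By the generalised pigeonhole principle, to guarantee some box contains ≥ r objects we need more than (r − 1) · k objects total. Threshold: n = (r − 1) · k + 1. With r = 9 and k = 92: n = 8 · 92 + 1 = 736 + 1 = 737. For n = 736 = 8 · 92, we can put exactly 8 objects in every box, avoiding 9 in any single one — so 737 is tight.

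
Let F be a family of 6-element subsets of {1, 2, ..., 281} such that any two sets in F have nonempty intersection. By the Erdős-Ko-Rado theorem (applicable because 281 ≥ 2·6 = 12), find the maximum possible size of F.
max |F| = C(280, 5) = 13836130056

Erdős-Ko-Rado (1961): when n ≥ 2k, max |F| = C(n−1, k−1). The bound is attained by the star {A : i ∈ A} for any fixed i ∈ [n]. Here C(281−1, 6−1) = C(280, 5) = 13836130056.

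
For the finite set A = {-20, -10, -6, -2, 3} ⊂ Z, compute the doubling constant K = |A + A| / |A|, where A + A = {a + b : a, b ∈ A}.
K = |A + A| / |A| = 14/5

Enumerate A + A = {a + b : a, b ∈ A}. With |A| = 5, there are |A|^2 = 25 ordered sum pairs; collecting distinct values, A + A = {-40, -30, -26, -22, -20, -17, -16, -12, -8, -7, -4, -3, 1, 6}, so |A + A| = 14. Thus K = 14/5. For comparison, the minimum possible |A + A| over all 5-element sets is 2·5 − 1 = 9 (so min K = 9/5), attained only by arithmetic progressions.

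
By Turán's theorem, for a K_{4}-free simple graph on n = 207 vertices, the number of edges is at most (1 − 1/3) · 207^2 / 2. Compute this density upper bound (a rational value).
Turán density bound = (2/3) · 207^2/2 = 14283

Turán's theorem: ex(n, K_{r+1}) is achieved by the complete r-partite Turán graph T(n, r) with parts as balanced as possible, and is at most (1 − 1/r) · n^2/2. For r = 3, n = 207: the density bound is (2/3) · 42849/2 = 14283. Since 3 ∣ 207, the Turán graph T(207, 3) has parts of equal size 69, and its edge count e(T(207, 3)) = 14283 attains the density bound exactly.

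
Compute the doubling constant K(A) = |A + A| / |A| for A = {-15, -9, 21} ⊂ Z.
K = |A + A| / |A| = 6/3 = 2

Enumerate A + A = {a + b : a, b ∈ A}. With |A| = 3, there are |A|^2 = 9 ordered sum pairs; collecting distinct values, A + A = {-30, -24, -18, 6, 12, 42}, so |A + A| = 6. Thus K = 6/3 = 2. For comparison, the minimum possible |A + A| over all 3-element sets is 2·3 − 1 = 5 (so min K = 5/3), attained only by arithmetic progressions.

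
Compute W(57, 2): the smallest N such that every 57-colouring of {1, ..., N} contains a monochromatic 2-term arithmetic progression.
W(57, 2) = 57 + 1 = 58

A 2-term AP is any pair of integers, so a monochromatic 2-AP exists iff some colour is used at least twice. With 57 colours, the colouring i ↦ i on {1, ..., 57} uses each colour once, avoiding any monochromatic pair, so W(57, 2) > 57. For {1, ..., 58}, pigeonhole forces two integers of the same colour, which form a monochromatic 2-AP. Hence W(57, 2) = 58.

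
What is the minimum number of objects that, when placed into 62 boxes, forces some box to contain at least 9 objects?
n = (9 − 1)·62 + 1 = 497

By the generalised pigeonhole principle, to guarantee some box contains ≥ r objects we need more than (r − 1) · k objects total. Threshold: n = (r − 1) · k + 1. With r = 9 and k = 62: n = 8 · 62 + 1 = 496 + 1 = 497. For n = 496 = 8 · 62, we can put exactly 8 objects in every box, avoiding 9 in any single one — so 497 is tight.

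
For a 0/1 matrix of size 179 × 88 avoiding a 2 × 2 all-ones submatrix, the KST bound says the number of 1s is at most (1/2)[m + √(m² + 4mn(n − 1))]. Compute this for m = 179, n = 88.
z(179, 88; 2, 2) ≤ (1/2)[179 + √(179² + 4·179·88·87)] = (1/2)[179 + √5513737] = 1263.5674

Kővári–Sós–Turán: let r_1, ..., r_179 be the row sums and z = Σ r_i the total number of 1s. Each pair of columns can share at most one row with both entries 1 (else a 2×2 all-ones block appears), so Σ_i C(r_i, 2) ≤ C(88, 2) = 3828. By convexity Σ_i C(r_i, 2) ≥ 179·C(z/179, 2) = z(z − 179)/(2·179), giving z² − 179z − 179·88·87 ≤ 0 and hence z ≤ (1/2)[179 + √(32041 + 4·1370424)] = (1/2)[179 + √5513737] ≈ (1/2)(179 + 2348.1348) = 1263.5674.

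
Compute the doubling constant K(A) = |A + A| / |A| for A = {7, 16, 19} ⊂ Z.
K = |A + A| / |A| = 6/3 = 2

Enumerate A + A = {a + b : a, b ∈ A}. With |A| = 3, there are |A|^2 = 9 ordered sum pairs; collecting distinct values, A + A = {14, 23, 26, 32, 35, 38}, so |A + A| = 6. Thus K = 6/3 = 2. For comparison, the minimum possible |A + A| over all 3-element sets is 2·3 − 1 = 5 (so min K = 5/3), attained only by arithmetic progressions.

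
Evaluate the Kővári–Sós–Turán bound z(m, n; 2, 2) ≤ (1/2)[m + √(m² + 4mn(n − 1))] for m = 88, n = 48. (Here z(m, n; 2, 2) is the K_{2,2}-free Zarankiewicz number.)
z(88, 48; 2, 2) ≤ (1/2)[88 + √(88² + 4·88·48·47)] = (1/2)[88 + √801856] = 491.7321

Kővári–Sós–Turán: let r_1, ..., r_88 be the row sums and z = Σ r_i the total number of 1s. Each pair of columns can share at most one row with both entries 1 (else a 2×2 all-ones block appears), so Σ_i C(r_i, 2) ≤ C(48, 2) = 1128. By convexity Σ_i C(r_i, 2) ≥ 88·C(z/88, 2) = z(z − 88)/(2·88), giving z² − 88z − 88·48·47 ≤ 0 and hence z ≤ (1/2)[88 + √(7744 + 4·198528)] = (1/2)[88 + √801856] ≈ (1/2)(88 + 895.4641) = 491.7321.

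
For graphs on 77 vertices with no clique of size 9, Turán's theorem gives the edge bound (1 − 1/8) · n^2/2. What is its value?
Turán density bound = (7/8) · 77^2/2 = 41503/16 ≈ 2593.9375

Turán's theorem: ex(n, K_{r+1}) is achieved by the complete r-partite Turán graph T(n, r) with parts as balanced as possible, and is at most (1 − 1/r) · n^2/2. For r = 8, n = 77: the density bound is (7/8) · 5929/2 = 41503/16 ≈ 2593.9375. The integer-valued extremum is e(T(77, 8)) = 2593, which is strictly less than the density bound 41503/16 since 8 ∤ 77 (the parts of T(77, 8) cannot all be equal).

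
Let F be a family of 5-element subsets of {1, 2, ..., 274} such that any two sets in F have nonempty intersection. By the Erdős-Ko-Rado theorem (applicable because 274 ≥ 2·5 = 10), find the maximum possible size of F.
max |F| = C(273, 4) = 226387980

The Erdős-Ko-Rado theorem states: for n ≥ 2k, an intersecting family of k-subsets of an n-element set has size at most C(n − 1, k − 1), with equality for 'star' families {A ⊆ [n] : |A| = k, i ∈ A} (fix an element i). For n = 274, k = 5: C(273, 4) = 226387980.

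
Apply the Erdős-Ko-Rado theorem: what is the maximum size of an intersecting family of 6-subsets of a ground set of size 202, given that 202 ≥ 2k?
max |F| = C(201, 5) = 2600334990

The Erdős-Ko-Rado theorem states: for n ≥ 2k, an intersecting family of k-subsets of an n-element set has size at most C(n − 1, k − 1), with equality for 'star' families {A ⊆ [n] : |A| = k, i ∈ A} (fix an element i). For n = 202, k = 6: C(201, 5) = 2600334990.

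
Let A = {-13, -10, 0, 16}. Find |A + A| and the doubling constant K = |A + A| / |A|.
K = |A + A| / |A| = 10/4 = 5/2

Enumerate A + A = {a + b : a, b ∈ A}. With |A| = 4, there are |A|^2 = 16 ordered sum pairs; collecting distinct values, A + A = {-26, -23, -20, -13, -10, 0, 3, 6, 16, 32}, so |A + A| = 10. Thus K = 10/4 = 5/2. For comparison, the minimum possible |A + A| over all 4-element sets is 2·4 − 1 = 7 (so min K = 7/4), attained only by arithmetic progressions.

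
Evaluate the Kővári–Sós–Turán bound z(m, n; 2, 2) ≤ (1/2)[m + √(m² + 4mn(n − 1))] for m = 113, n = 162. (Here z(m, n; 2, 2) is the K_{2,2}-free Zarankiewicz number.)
z(113, 162; 2, 2) ≤ (1/2)[113 + √(113² + 4·113·162·161)] = (1/2)[113 + √11801833] = 1774.1898

Kővári–Sós–Turán: let r_1, ..., r_113 be the row sums and z = Σ r_i the total number of 1s. Each pair of columns can share at most one row with both entries 1 (else a 2×2 all-ones block appears), so Σ_i C(r_i, 2) ≤ C(162, 2) = 13041. By convexity Σ_i C(r_i, 2) ≥ 113·C(z/113, 2) = z(z − 113)/(2·113), giving z² − 113z − 113·162·161 ≤ 0 and hence z ≤ (1/2)[113 + √(12769 + 4·2947266)] = (1/2)[113 + √11801833] ≈ (1/2)(113 + 3435.3796) = 1774.1898.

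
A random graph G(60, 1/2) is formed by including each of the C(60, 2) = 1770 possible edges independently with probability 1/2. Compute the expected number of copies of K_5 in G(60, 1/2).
E[# K_5] = C(60, 5) · (1/2)^C(5, 2) = 5461512 / 2^10 = 682689/128 = 5333.5078125

For each 5-subset S of vertices (there are C(60, 5) = 5461512 such S), let X_S = 1 if S induces a K_5 (all C(5, 2) = 10 edges present). Then P(X_S = 1) = (1/2)^10 = 1/1024. By linearity of expectation, E[# K_5] = C(60, 5) · (1/2)^10 = 5461512 / 1024 = 682689/128 = 5333.5078125.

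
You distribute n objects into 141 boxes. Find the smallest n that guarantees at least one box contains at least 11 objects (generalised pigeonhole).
n = (11 − 1)·141 + 1 = 1411

By the generalised pigeonhole principle, to guarantee some box contains ≥ r objects we need more than (r − 1) · k objects total. Threshold: n = (r − 1) · k + 1. With r = 11 and k = 141: n = 10 · 141 + 1 = 1410 + 1 = 1411. For n = 1410 = 10 · 141, we can put exactly 10 objects in every box, avoiding 11 in any single one — so 1411 is tight.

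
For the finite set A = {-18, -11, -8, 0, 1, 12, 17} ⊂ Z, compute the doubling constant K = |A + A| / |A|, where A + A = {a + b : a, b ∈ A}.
K = |A + A| / |A| = 27/7

Enumerate A + A = {a + b : a, b ∈ A}. With |A| = 7, there are |A|^2 = 49 ordered sum pairs; collecting distinct values, A + A = {-36, -29, -26, -22, -19, -18, -17, -16, -11, -10, -8, -7, -6, -1, 0, 1, 2, 4, 6, 9, 12, 13, 17, 18, 24, 29, 34}, so |A + A| = 27. Thus K = 27/7. For comparison, the minimum possible |A + A| over all 7-element sets is 2·7 − 1 = 13 (so min K = 13/7), attained only by arithmetic progressions.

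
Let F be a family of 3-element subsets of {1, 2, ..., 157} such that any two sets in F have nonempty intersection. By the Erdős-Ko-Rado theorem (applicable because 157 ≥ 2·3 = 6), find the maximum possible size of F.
max |F| = C(156, 2) = 12090

Erdős-Ko-Rado (1961): when n ≥ 2k, max |F| = C(n−1, k−1). The bound is attained by the star {A : i ∈ A} for any fixed i ∈ [n]. Here C(157−1, 3−1) = C(156, 2) = 12090.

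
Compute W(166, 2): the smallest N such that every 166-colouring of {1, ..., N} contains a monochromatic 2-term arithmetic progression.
W(166, 2) = 166 + 1 = 167

A 2-term AP is any pair of integers, so a monochromatic 2-AP exists iff some colour is used at least twice. With 166 colours, the colouring i ↦ i on {1, ..., 166} uses each colour once, avoiding any monochromatic pair, so W(166, 2) > 166. For {1, ..., 167}, pigeonhole forces two integers of the same colour, which form a monochromatic 2-AP. Hence W(166, 2) = 167.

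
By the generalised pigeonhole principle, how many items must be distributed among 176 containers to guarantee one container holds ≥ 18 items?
n = (18 − 1)·176 + 1 = 2993

By the generalised pigeonhole principle, to guarantee some box contains ≥ r objects we need more than (r − 1) · k objects total. Threshold: n = (r − 1) · k + 1. With r = 18 and k = 176: n = 17 · 176 + 1 = 2992 + 1 = 2993. For n = 2992 = 17 · 176, we can put exactly 17 objects in every box, avoiding 18 in any single one — so 2993 is tight.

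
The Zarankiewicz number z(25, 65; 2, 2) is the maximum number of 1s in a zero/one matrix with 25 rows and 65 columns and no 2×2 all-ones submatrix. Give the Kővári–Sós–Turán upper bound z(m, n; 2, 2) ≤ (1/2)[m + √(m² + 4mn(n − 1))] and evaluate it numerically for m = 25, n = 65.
z(25, 65; 2, 2) ≤ (1/2)[25 + √(25² + 4·25·65·64)] = (1/2)[25 + √416625] = 335.2325

Kővári–Sós–Turán: let r_1, ..., r_25 be the row sums and z = Σ r_i the total number of 1s. Each pair of columns can share at most one row with both entries 1 (else a 2×2 all-ones block appears), so Σ_i C(r_i, 2) ≤ C(65, 2) = 2080. By convexity Σ_i C(r_i, 2) ≥ 25·C(z/25, 2) = z(z − 25)/(2·25), giving z² − 25z − 25·65·64 ≤ 0 and hence z ≤ (1/2)[25 + √(625 + 4·104000)] = (1/2)[25 + √416625] ≈ (1/2)(25 + 645.4649) = 335.2325.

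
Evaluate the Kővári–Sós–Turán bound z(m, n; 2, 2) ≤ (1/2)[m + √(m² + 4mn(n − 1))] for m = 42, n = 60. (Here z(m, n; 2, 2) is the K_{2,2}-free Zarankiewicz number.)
z(42, 60; 2, 2) ≤ (1/2)[42 + √(42² + 4·42·60·59)] = (1/2)[42 + √596484] = 407.1619

Kővári–Sós–Turán: let r_1, ..., r_42 be the row sums and z = Σ r_i the total number of 1s. Each pair of columns can share at most one row with both entries 1 (else a 2×2 all-ones block appears), so Σ_i C(r_i, 2) ≤ C(60, 2) = 1770. By convexity Σ_i C(r_i, 2) ≥ 42·C(z/42, 2) = z(z − 42)/(2·42), giving z² − 42z − 42·60·59 ≤ 0 and hence z ≤ (1/2)[42 + √(1764 + 4·148680)] = (1/2)[42 + √596484] ≈ (1/2)(42 + 772.3238) = 407.1619.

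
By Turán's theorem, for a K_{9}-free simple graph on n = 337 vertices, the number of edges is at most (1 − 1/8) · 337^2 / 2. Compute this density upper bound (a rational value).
Turán density bound = (7/8) · 337^2/2 = 794983/16 ≈ 49686.4375

Turán's theorem: ex(n, K_{r+1}) is achieved by the complete r-partite Turán graph T(n, r) with parts as balanced as possible, and is at most (1 − 1/r) · n^2/2. For r = 8, n = 337: the density bound is (7/8) · 113569/2 = 794983/16 ≈ 49686.4375. The integer-valued extremum is e(T(337, 8)) = 49686, which is strictly less than the density bound 794983/16 since 8 ∤ 337 (the parts of T(337, 8) cannot all be equal).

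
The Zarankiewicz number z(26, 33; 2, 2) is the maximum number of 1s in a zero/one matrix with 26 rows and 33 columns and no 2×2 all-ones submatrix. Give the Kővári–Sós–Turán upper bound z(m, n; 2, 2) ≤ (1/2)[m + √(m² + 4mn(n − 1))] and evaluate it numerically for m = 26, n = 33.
z(26, 33; 2, 2) ≤ (1/2)[26 + √(26² + 4·26·33·32)] = (1/2)[26 + √110500] = 179.2077

Kővári–Sós–Turán: let r_1, ..., r_26 be the row sums and z = Σ r_i the total number of 1s. Each pair of columns can share at most one row with both entries 1 (else a 2×2 all-ones block appears), so Σ_i C(r_i, 2) ≤ C(33, 2) = 528. By convexity Σ_i C(r_i, 2) ≥ 26·C(z/26, 2) = z(z − 26)/(2·26), giving z² − 26z − 26·33·32 ≤ 0 and hence z ≤ (1/2)[26 + √(676 + 4·27456)] = (1/2)[26 + √110500] ≈ (1/2)(26 + 332.4154) = 179.2077.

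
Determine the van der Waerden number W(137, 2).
W(137, 2) = 137 + 1 = 138

A 2-term AP is any pair of integers, so a monochromatic 2-AP exists iff some colour is used at least twice. With 137 colours, the colouring i ↦ i on {1, ..., 137} uses each colour once, avoiding any monochromatic pair, so W(137, 2) > 137. For {1, ..., 138}, pigeonhole forces two integers of the same colour, which form a monochromatic 2-AP. Hence W(137, 2) = 138.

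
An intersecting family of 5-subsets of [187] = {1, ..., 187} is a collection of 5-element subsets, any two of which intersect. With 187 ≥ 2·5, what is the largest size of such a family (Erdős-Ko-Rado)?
max |F| = C(186, 4) = 48277230

Erdős-Ko-Rado (1961): when n ≥ 2k, max |F| = C(n−1, k−1). The bound is attained by the star {A : i ∈ A} for any fixed i ∈ [n]. Here C(187−1, 5−1) = C(186, 4) = 48277230.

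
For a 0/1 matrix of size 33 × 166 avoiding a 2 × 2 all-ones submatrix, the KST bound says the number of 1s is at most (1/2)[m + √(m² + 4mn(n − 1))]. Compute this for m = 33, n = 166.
z(33, 166; 2, 2) ≤ (1/2)[33 + √(33² + 4·33·166·165)] = (1/2)[33 + √3616569] = 967.3639

Kővári–Sós–Turán: let r_1, ..., r_33 be the row sums and z = Σ r_i the total number of 1s. Each pair of columns can share at most one row with both entries 1 (else a 2×2 all-ones block appears), so Σ_i C(r_i, 2) ≤ C(166, 2) = 13695. By convexity Σ_i C(r_i, 2) ≥ 33·C(z/33, 2) = z(z − 33)/(2·33), giving z² − 33z − 33·166·165 ≤ 0 and hence z ≤ (1/2)[33 + √(1089 + 4·903870)] = (1/2)[33 + √3616569] ≈ (1/2)(33 + 1901.7279) = 967.3639.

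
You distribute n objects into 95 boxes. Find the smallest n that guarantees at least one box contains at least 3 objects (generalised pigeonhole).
n = (3 − 1)·95 + 1 = 191

By the generalised pigeonhole principle, to guarantee some box contains ≥ r objects we need more than (r − 1) · k objects total. Threshold: n = (r − 1) · k + 1. With r = 3 and k = 95: n = 2 · 95 + 1 = 190 + 1 = 191. For n = 190 = 2 · 95, we can put exactly 2 objects in every box, avoiding 3 in any single one — so 191 is tight.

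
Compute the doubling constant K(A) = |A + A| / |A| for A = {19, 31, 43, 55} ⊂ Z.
K = |A + A| / |A| = 7/4

Enumerate A + A = {a + b : a, b ∈ A}. With |A| = 4, there are |A|^2 = 16 ordered sum pairs; collecting distinct values, A + A = {38, 50, 62, 74, 86, 98, 110}, so |A + A| = 7. Thus K = 7/4. Here |A + A| = 2|A| − 1 = 7, the minimum possible — so K = 7/4 is minimal, which holds iff A is an arithmetic progression.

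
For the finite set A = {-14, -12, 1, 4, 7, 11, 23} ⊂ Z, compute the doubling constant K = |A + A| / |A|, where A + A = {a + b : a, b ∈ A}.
K = |A + A| / |A| = 26/7

Enumerate A + A = {a + b : a, b ∈ A}. With |A| = 7, there are |A|^2 = 49 ordered sum pairs; collecting distinct values, A + A = {-28, -26, -24, -13, -11, -10, -8, -7, -5, -3, -1, 2, 5, 8, 9, 11, 12, 14, 15, 18, 22, 24, 27, 30, 34, 46}, so |A + A| = 26. Thus K = 26/7. For comparison, the minimum possible |A + A| over all 7-element sets is 2·7 − 1 = 13 (so min K = 13/7), attained only by arithmetic progressions.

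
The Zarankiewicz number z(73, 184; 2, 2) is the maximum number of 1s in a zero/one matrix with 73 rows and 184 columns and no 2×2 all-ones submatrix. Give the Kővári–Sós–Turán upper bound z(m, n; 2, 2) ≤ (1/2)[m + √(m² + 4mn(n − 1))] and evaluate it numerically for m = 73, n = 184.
z(73, 184; 2, 2) ≤ (1/2)[73 + √(73² + 4·73·184·183)] = (1/2)[73 + √9837553] = 1604.7437

Kővári–Sós–Turán: let r_1, ..., r_73 be the row sums and z = Σ r_i the total number of 1s. Each pair of columns can share at most one row with both entries 1 (else a 2×2 all-ones block appears), so Σ_i C(r_i, 2) ≤ C(184, 2) = 16836. By convexity Σ_i C(r_i, 2) ≥ 73·C(z/73, 2) = z(z − 73)/(2·73), giving z² − 73z − 73·184·183 ≤ 0 and hence z ≤ (1/2)[73 + √(5329 + 4·2458056)] = (1/2)[73 + √9837553] ≈ (1/2)(73 + 3136.4874) = 1604.7437.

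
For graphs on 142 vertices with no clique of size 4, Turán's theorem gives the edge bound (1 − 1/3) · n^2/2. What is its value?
Turán density bound = (2/3) · 142^2/2 = 20164/3 ≈ 6721.3333

Turán's theorem: ex(n, K_{r+1}) is achieved by the complete r-partite Turán graph T(n, r) with parts as balanced as possible, and is at most (1 − 1/r) · n^2/2. For r = 3, n = 142: the density bound is (2/3) · 20164/2 = 20164/3 ≈ 6721.3333. The integer-valued extremum is e(T(142, 3)) = 6721, which is strictly less than the density bound 20164/3 since 3 ∤ 142 (the parts of T(142, 3) cannot all be equal).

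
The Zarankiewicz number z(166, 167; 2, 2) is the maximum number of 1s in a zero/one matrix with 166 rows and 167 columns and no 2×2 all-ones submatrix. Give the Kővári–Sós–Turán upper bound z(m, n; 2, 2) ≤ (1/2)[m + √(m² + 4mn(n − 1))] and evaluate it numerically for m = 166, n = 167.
z(166, 167; 2, 2) ≤ (1/2)[166 + √(166² + 4·166·167·166)] = (1/2)[166 + √18434964] = 2229.7978

Kővári–Sós–Turán: let r_1, ..., r_166 be the row sums and z = Σ r_i the total number of 1s. Each pair of columns can share at most one row with both entries 1 (else a 2×2 all-ones block appears), so Σ_i C(r_i, 2) ≤ C(167, 2) = 13861. By convexity Σ_i C(r_i, 2) ≥ 166·C(z/166, 2) = z(z − 166)/(2·166), giving z² − 166z − 166·167·166 ≤ 0 and hence z ≤ (1/2)[166 + √(27556 + 4·4601852)] = (1/2)[166 + √18434964] ≈ (1/2)(166 + 4293.5957) = 2229.7978.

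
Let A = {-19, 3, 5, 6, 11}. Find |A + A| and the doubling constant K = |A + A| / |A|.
K = |A + A| / |A| = 15/5 = 3

Enumerate A + A = {a + b : a, b ∈ A}. With |A| = 5, there are |A|^2 = 25 ordered sum pairs; collecting distinct values, A + A = {-38, -16, -14, -13, -8, 6, 8, 9, 10, 11, 12, 14, 16, 17, 22}, so |A + A| = 15. Thus K = 15/5 = 3. For comparison, the minimum possible |A + A| over all 5-element sets is 2·5 − 1 = 9 (so min K = 9/5), attained only by arithmetic progressions.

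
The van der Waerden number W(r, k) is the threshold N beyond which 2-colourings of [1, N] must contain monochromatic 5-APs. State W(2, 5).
W(2, 5) = 178

W(2, 5) = 178. The lower bound W(2, 5) > 177 comes from an explicit good 2-colouring of [1, 177]; the upper bound W(2, 5) ≤ 178 was verified by exhaustive search over 2-colourings of [1, 178].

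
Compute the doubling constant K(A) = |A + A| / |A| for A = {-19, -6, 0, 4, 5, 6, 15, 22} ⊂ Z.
K = |A + A| / |A| = 33/8

Enumerate A + A = {a + b : a, b ∈ A}. With |A| = 8, there are |A|^2 = 64 ordered sum pairs; collecting distinct values, A + A = {-38, -25, -19, -15, -14, -13, -12, -6, -4, -2, -1, 0, 3, 4, 5, 6, 8, 9, 10, 11, 12, 15, 16, 19, 20, 21, 22, 26, 27, 28, 30, 37, 44}, so |A + A| = 33. Thus K = 33/8. For comparison, the minimum possible |A + A| over all 8-element sets is 2·8 − 1 = 15 (so min K = 15/8), attained only by arithmetic progressions.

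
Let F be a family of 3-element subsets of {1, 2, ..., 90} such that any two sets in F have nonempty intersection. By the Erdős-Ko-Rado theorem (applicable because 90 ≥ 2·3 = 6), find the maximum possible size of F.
max |F| = C(89, 2) = 3916

Erdős-Ko-Rado (1961): when n ≥ 2k, max |F| = C(n−1, k−1). The bound is attained by the star {A : i ∈ A} for any fixed i ∈ [n]. Here C(90−1, 3−1) = C(89, 2) = 3916.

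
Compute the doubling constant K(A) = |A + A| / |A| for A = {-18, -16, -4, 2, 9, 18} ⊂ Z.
K = |A + A| / |A| = 21/6 = 7/2

Enumerate A + A = {a + b : a, b ∈ A}. With |A| = 6, there are |A|^2 = 36 ordered sum pairs; collecting distinct values, A + A = {-36, -34, -32, -22, -20, -16, -14, -9, -8, -7, -2, 0, 2, 4, 5, 11, 14, 18, 20, 27, 36}, so |A + A| = 21. Thus K = 21/6 = 7/2. For comparison, the minimum possible |A + A| over all 6-element sets is 2·6 − 1 = 11 (so min K = 11/6), attained only by arithmetic progressions.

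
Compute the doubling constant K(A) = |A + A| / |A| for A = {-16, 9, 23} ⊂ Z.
K = |A + A| / |A| = 6/3 = 2

Enumerate A + A = {a + b : a, b ∈ A}. With |A| = 3, there are |A|^2 = 9 ordered sum pairs; collecting distinct values, A + A = {-32, -7, 7, 18, 32, 46}, so |A + A| = 6. Thus K = 6/3 = 2. For comparison, the minimum possible |A + A| over all 3-element sets is 2·3 − 1 = 5 (so min K = 5/3), attained only by arithmetic progressions.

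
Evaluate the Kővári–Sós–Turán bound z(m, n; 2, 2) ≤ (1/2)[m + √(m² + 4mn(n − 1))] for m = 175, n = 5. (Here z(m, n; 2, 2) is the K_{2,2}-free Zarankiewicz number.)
z(175, 5; 2, 2) ≤ (1/2)[175 + √(175² + 4·175·5·4)] = (1/2)[175 + √44625] = 193.1232

Kővári–Sós–Turán: let r_1, ..., r_175 be the row sums and z = Σ r_i the total number of 1s. Each pair of columns can share at most one row with both entries 1 (else a 2×2 all-ones block appears), so Σ_i C(r_i, 2) ≤ C(5, 2) = 10. By convexity Σ_i C(r_i, 2) ≥ 175·C(z/175, 2) = z(z − 175)/(2·175), giving z² − 175z − 175·5·4 ≤ 0 and hence z ≤ (1/2)[175 + √(30625 + 4·3500)] = (1/2)[175 + √44625] ≈ (1/2)(175 + 211.2463) = 193.1232.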